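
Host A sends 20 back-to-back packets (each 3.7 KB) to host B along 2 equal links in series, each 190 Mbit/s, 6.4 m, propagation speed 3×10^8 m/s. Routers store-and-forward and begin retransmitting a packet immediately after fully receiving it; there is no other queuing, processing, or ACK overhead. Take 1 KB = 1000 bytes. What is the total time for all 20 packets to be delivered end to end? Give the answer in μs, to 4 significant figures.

Per-hop transmission t_tx = L/R = 29600/190000000 = 155.789 μs.
Per-hop propagation t_prop = 6.4/300000000 = 0.0213333 μs.
Pipeline fill: first packet needs 2·t_tx to clear all hops; remaining 19 packets each add one t_tx.
Total = (2+20-1)·t_tx + 2·t_prop = 21·155.789 + 2·0.0213333 = 3272 μs.

3272 μs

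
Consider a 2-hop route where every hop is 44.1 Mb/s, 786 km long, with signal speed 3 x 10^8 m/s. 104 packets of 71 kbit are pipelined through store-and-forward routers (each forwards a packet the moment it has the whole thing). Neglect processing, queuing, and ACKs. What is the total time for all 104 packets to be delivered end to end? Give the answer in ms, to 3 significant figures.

174 ms

Per-hop transmission t_tx = L/R = 71000/44100000 = 1.60998 ms.
Per-hop propagation t_prop = 786000/300000000 = 2.62 ms.
Pipeline fill: first packet needs 2·t_tx to clear all hops; remaining 103 packets each add one t_tx.
Total = (2+104-1)·t_tx + 2·t_prop = 105·1.60998 + 2·2.62 = 174 ms.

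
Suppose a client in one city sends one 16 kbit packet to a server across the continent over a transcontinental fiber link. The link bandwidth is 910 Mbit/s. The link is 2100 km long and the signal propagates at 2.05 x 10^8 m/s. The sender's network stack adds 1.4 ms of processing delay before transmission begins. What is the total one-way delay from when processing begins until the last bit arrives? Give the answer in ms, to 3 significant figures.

L = 16000 bits.
Transmission delay = L/R = 16000 / 910000000 = 0.0175824 ms.
Propagation delay = d/s = 2100000 m / 2.05e+08 m/s = 10.2439 ms.
Plus processing delay 1.4 ms = 1.4 ms.
Total = 11.7 ms.

11.7 ms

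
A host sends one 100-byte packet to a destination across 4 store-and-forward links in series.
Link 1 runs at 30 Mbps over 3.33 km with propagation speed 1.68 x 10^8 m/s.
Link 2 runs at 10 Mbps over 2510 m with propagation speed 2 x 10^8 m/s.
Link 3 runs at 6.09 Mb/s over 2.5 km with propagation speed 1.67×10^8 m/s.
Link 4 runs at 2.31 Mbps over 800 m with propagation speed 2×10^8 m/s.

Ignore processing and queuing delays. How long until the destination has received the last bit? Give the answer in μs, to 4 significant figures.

L = 100 × 8 = 800 bits.
Transmission delays (L/R per hop): 26.6667, 80, 131.363, 346.32 μs; sum = 584.35 μs.
Propagation delays (d/s per hop): 19.8214, 12.55, 14.9701, 4 μs; sum = 51.3415 μs.
End-to-end = 635.7 μs.

635.7 μs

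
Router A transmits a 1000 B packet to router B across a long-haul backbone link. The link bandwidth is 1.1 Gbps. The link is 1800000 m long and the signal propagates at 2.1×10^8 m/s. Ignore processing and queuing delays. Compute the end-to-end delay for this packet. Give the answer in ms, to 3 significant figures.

8.58 ms

L = 1000 × 8 = 8000 bits.
Transmission delay = L/R = 8000 / 1100000000 = 0.00727273 ms.
Propagation delay = d/s = 1800000 m / 210000000 m/s = 8.57143 ms.
Total = 8.58 ms.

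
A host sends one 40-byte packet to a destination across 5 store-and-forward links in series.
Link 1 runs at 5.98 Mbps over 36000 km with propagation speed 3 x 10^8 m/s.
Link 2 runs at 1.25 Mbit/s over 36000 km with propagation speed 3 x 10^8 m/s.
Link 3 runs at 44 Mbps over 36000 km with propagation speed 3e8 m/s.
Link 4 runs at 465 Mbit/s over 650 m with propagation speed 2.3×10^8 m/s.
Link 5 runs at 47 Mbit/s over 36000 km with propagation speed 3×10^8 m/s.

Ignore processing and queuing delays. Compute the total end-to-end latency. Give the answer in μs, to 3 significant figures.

480000 μs

L = 40 × 8 = 320 bits.
Transmission delays (L/R per hop): 53.5117, 256, 7.27273, 0.688172, 6.80851 μs; sum = 324.281 μs.
Propagation delays (d/s per hop): 120000, 120000, 120000, 2.82609, 120000 μs; sum = 480003 μs.
End-to-end = 480000 μs.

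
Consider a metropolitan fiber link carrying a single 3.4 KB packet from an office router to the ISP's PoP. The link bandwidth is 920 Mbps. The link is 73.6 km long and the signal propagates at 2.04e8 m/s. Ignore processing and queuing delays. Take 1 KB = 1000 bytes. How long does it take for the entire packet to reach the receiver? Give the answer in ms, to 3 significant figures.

0.390 ms

L = 27200 bits.
Transmission delay = L/R = 27200 / 920000000 = 0.0295652 ms.
Propagation delay = d/s = 73600 m / 204000000 m/s = 0.360784 ms.
Total = 0.390 ms.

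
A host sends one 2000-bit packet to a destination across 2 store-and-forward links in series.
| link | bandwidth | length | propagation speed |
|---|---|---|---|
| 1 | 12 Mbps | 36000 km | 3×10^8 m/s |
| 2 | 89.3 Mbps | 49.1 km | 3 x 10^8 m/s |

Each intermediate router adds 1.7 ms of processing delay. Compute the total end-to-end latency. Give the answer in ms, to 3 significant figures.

122 ms

Transmission delays (L/R per hop): 0.166667, 0.0223964 ms; sum = 0.189063 ms.
Propagation delays (d/s per hop): 120, 0.163667 ms; sum = 120.164 ms.
Processing at 1 router(s): 1 × 1.7 ms = 1.7 ms.
End-to-end = 122 ms.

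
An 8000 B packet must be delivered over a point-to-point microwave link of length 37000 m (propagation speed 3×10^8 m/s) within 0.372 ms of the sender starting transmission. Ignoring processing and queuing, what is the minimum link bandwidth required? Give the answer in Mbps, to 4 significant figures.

257.4 Mbps

L = 64000 bits.
Propagation delay = 37000 / 300000000 = 0.123333 ms.
Transmission budget = 0.372 − 0.123333 = 0.248667 ms.
R ≥ L / t_tx = 64000 bits / 0.000248667 s = 257.4 Mbps.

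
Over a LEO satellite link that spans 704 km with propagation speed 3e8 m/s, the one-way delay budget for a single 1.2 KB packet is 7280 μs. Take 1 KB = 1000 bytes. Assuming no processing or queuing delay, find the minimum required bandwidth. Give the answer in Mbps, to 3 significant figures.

L = 9600 bits.
Propagation delay = 704000 / 300000000 = 2346.67 μs.
Transmission budget = 7280 − 2346.67 = 4933.33 μs.
R ≥ L / t_tx = 9600 bits / 0.00493333 s = 1.95 Mbps.

1.95 Mbps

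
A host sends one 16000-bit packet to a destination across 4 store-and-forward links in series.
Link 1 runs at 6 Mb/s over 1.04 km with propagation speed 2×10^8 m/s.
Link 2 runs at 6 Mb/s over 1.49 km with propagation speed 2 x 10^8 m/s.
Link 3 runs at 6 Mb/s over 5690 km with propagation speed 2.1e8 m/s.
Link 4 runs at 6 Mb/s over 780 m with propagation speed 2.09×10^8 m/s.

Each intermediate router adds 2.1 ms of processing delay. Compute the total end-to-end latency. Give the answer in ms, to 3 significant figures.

Transmission delay per hop = L/R = 16000/6000000 = 2.66667 ms; 4 hops → 10.6667 ms.
Propagation delays (d/s per hop): 0.0052, 0.00745, 27.0952, 0.00373206 ms; sum = 27.1116 ms.
Processing at 3 router(s): 3 × 2.1 ms = 6.3 ms.
End-to-end = 44.1 ms.

44.1 ms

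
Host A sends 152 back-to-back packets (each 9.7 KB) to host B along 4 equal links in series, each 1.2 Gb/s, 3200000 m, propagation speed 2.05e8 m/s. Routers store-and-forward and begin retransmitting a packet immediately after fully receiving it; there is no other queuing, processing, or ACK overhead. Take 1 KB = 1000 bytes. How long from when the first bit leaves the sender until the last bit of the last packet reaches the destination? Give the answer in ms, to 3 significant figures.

72.5 ms

Per-hop transmission t_tx = L/R = 77600/1200000000 = 0.0646667 ms.
Per-hop propagation t_prop = 3200000/2.05e+08 = 15.6098 ms.
Pipeline fill: first packet needs 4·t_tx to clear all hops; remaining 151 packets each add one t_tx.
Total = (4+152-1)·t_tx + 4·t_prop = 155·0.0646667 + 4·15.6098 = 72.5 ms.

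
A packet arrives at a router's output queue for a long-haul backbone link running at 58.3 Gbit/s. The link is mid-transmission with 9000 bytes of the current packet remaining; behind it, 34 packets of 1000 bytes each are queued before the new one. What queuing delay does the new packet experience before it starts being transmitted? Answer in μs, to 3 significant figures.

Each queued packet: L/R = 8000/58300000000 = 0.137221 μs.
34 queued → 4.66552 μs.
Plus remaining 72000 bits of current packet: 1.23499 μs.
Queuing delay = 5.90 μs.

5.90 μs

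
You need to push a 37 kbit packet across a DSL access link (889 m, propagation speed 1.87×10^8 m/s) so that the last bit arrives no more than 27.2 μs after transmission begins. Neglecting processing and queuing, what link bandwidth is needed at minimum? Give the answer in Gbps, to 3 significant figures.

1.65 Gbps

Propagation delay = 889 / 187000000 = 4.75401 μs.
Transmission budget = 27.2 − 4.75401 = 22.446 μs.
R ≥ L / t_tx = 37000 bits / 2.2446e-05 s = 1.65 Gbps.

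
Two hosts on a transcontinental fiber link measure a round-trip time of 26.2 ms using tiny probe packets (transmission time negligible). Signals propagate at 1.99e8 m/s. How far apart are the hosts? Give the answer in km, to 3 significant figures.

2610 km

One-way propagation = RTT/2 = 13.1 ms.
d = s × t = 199000000 × 0.0131 = 2610 km.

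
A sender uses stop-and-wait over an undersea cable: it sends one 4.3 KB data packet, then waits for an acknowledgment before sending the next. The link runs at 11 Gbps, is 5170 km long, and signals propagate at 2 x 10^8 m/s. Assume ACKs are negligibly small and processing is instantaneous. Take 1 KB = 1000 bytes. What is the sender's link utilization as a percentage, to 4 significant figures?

0.006049 %

t_tx = L/R = 34400/11000000000 = 3.12727e-06 s.
t_prop = 5170000/200000000 = 0.02585 s; RTT = 0.0517 s.
Cycle = t_tx + RTT = 0.0517031 s.
Utilization = t_tx / cycle = 3.12727e-06/0.0517031 = 0.006049 %.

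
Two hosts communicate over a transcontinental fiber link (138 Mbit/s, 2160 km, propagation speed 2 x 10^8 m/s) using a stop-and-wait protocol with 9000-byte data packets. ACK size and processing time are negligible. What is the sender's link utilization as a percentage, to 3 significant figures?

2.36 %

t_tx = L/R = 72000/138000000 = 0.000521739 s.
t_prop = 2160000/200000000 = 0.0108 s; RTT = 0.0216 s.
Cycle = t_tx + RTT = 0.0221217 s.
Utilization = t_tx / cycle = 0.000521739/0.0221217 = 2.36 %.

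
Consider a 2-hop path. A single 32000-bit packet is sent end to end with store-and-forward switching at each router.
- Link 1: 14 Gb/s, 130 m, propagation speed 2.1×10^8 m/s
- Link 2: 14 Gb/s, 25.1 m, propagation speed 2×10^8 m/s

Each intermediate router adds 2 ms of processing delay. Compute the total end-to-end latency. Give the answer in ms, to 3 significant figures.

Transmission delay per hop = L/R = 32000/14000000000 = 0.00228571 ms; 2 hops → 0.00457143 ms.
Propagation delays (d/s per hop): 0.000619048, 0.0001255 ms; sum = 0.000744548 ms.
Processing at 1 router(s): 1 × 2 ms = 2 ms.
End-to-end = 2.01 ms.

2.01 ms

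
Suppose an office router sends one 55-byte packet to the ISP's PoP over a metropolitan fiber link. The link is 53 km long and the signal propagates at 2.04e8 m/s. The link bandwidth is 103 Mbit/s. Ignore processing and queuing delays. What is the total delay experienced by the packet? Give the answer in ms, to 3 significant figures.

0.264 ms

L = 55 × 8 = 440 bits.
Transmission delay = L/R = 440 / 103000000 = 0.00427184 ms.
Propagation delay = d/s = 53000 m / 204000000 m/s = 0.259804 ms.
Total = 0.264 ms.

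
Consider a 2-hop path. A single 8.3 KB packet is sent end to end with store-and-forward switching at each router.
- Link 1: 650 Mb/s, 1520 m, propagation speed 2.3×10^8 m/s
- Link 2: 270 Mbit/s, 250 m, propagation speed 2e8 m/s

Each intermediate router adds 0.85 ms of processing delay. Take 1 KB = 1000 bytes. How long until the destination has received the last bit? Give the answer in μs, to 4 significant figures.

L = 66400 bits.
Transmission delays (L/R per hop): 102.154, 245.926 μs; sum = 348.08 μs.
Propagation delays (d/s per hop): 6.6087, 1.25 μs; sum = 7.8587 μs.
Processing at 1 router(s): 1 × 0.85 ms = 850 μs.
End-to-end = 1206 μs.

1206 μs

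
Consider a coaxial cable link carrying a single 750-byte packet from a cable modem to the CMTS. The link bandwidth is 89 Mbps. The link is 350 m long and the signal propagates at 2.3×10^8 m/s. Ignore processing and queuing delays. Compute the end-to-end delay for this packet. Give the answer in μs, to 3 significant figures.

68.9 μs

L = 750 × 8 = 6000 bits.
Transmission delay = L/R = 6000 / 89000000 = 67.4157 μs.
Propagation delay = d/s = 350 m / 2.3e+08 m/s = 1.52174 μs.
Total = 68.9 μs.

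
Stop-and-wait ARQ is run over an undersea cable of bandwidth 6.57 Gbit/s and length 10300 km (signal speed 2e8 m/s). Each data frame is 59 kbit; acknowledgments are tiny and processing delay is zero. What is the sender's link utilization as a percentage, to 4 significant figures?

t_tx = L/R = 59000/6570000000 = 8.98021e-06 s.
t_prop = 10300000/200000000 = 0.0515 s; RTT = 0.103 s.
Cycle = t_tx + RTT = 0.103009 s.
Utilization = t_tx / cycle = 8.98021e-06/0.103009 = 0.008718 %.

0.008718 %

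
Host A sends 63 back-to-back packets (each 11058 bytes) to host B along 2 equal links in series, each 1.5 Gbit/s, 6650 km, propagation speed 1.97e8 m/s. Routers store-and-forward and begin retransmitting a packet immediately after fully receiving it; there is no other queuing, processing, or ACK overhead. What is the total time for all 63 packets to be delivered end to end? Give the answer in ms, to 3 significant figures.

Per-hop transmission t_tx = L/R = 88464/1500000000 = 0.058976 ms.
Per-hop propagation t_prop = 6650000/197000000 = 33.7563 ms.
Pipeline fill: first packet needs 2·t_tx to clear all hops; remaining 62 packets each add one t_tx.
Total = (2+63-1)·t_tx + 2·t_prop = 64·0.058976 + 2·33.7563 = 71.3 ms.

71.3 ms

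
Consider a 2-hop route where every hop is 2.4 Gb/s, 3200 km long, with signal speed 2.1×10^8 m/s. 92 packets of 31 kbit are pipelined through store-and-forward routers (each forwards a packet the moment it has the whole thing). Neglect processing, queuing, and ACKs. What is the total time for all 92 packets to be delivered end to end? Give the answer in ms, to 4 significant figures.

Per-hop transmission t_tx = L/R = 31000/2400000000 = 0.0129167 ms.
Per-hop propagation t_prop = 3200000/210000000 = 15.2381 ms.
Pipeline fill: first packet needs 2·t_tx to clear all hops; remaining 91 packets each add one t_tx.
Total = (2+92-1)·t_tx + 2·t_prop = 93·0.0129167 + 2·15.2381 = 31.68 ms.

31.68 ms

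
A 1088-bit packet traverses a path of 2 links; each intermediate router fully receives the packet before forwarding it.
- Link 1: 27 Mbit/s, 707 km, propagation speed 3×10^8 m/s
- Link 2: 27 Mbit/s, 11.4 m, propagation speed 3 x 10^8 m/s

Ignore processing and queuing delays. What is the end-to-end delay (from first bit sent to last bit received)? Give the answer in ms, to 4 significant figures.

2.437 ms

Transmission delay per hop = L/R = 1088/27000000 = 0.0402963 ms; 2 hops → 0.0805926 ms.
Propagation delays (d/s per hop): 2.35667, 3.8e-05 ms; sum = 2.3567 ms.
End-to-end = 2.437 ms.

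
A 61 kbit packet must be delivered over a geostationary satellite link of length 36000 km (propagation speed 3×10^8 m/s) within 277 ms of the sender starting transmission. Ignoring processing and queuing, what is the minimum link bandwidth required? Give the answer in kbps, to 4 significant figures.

388.5 kbps

Propagation delay = 36000000 / 300000000 = 120 ms.
Transmission budget = 277 − 120 = 157 ms.
R ≥ L / t_tx = 61000 bits / 0.157 s = 388.5 kbps.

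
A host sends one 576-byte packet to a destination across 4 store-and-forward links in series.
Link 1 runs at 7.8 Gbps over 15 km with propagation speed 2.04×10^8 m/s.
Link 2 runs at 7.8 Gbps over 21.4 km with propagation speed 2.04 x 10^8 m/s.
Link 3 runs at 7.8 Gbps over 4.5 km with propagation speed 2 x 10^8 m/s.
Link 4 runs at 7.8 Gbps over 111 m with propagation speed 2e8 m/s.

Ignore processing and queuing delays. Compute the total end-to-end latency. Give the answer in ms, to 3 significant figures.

L = 576 × 8 = 4608 bits.
Transmission delay per hop = L/R = 4608/7800000000 = 0.000590769 ms; 4 hops → 0.00236308 ms.
Propagation delays (d/s per hop): 0.0735294, 0.104902, 0.0225, 0.000555 ms; sum = 0.201486 ms.
End-to-end = 0.204 ms.

0.204 ms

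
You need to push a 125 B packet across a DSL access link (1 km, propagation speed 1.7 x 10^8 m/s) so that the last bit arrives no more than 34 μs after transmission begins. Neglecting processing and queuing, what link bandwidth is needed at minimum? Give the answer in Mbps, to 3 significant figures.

L = 1000 bits.
Propagation delay = 1000 / 170000000 = 5.88235 μs.
Transmission budget = 34 − 5.88235 = 28.1176 μs.
R ≥ L / t_tx = 1000 bits / 2.81176e-05 s = 35.6 Mbps.

35.6 Mbps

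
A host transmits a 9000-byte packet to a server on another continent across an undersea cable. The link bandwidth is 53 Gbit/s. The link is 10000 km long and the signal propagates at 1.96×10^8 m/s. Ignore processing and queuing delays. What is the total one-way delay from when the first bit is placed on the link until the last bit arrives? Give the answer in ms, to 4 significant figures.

L = 9000 × 8 = 72000 bits.
Transmission delay = L/R = 72000 / 53000000000 = 0.00135849 ms.
Propagation delay = d/s = 10000000 m / 196000000 m/s = 51.0204 ms.
Total = 51.02 ms.

51.02 ms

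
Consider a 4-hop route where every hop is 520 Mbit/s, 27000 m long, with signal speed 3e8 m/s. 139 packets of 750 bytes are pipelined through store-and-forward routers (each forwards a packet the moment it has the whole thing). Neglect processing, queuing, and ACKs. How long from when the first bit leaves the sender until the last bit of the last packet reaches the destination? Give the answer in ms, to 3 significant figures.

Per-hop transmission t_tx = L/R = 6000/520000000 = 0.0115385 ms.
Per-hop propagation t_prop = 27000/300000000 = 0.09 ms.
Pipeline fill: first packet needs 4·t_tx to clear all hops; remaining 138 packets each add one t_tx.
Total = (4+139-1)·t_tx + 4·t_prop = 142·0.0115385 + 4·0.09 = 2.00 ms.

2.00 ms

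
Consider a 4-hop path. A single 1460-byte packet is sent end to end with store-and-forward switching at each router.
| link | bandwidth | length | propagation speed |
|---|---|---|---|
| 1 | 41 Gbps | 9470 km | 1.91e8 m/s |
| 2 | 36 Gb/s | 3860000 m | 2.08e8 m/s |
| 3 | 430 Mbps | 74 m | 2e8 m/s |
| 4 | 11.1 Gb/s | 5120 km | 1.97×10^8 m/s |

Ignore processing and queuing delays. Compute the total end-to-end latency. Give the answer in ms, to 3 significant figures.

94.2 ms

L = 1460 × 8 = 11680 bits.
Transmission delays (L/R per hop): 0.000284878, 0.000324444, 0.0271628, 0.00105225 ms; sum = 0.0288244 ms.
Propagation delays (d/s per hop): 49.5812, 18.5577, 0.00037, 25.9898 ms; sum = 94.1291 ms.
End-to-end = 94.2 ms.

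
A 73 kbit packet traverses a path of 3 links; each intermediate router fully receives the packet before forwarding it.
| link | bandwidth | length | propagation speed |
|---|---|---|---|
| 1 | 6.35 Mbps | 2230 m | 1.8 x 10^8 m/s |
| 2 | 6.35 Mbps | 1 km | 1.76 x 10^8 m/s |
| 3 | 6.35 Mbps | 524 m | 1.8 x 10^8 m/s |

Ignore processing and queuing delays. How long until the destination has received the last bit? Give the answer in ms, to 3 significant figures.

L = 73000 bits.
Transmission delay per hop = L/R = 73000/6350000 = 11.4961 ms; 3 hops → 34.4882 ms.
Propagation delays (d/s per hop): 0.0123889, 0.00568182, 0.00291111 ms; sum = 0.0209818 ms.
End-to-end = 34.5 ms.

34.5 ms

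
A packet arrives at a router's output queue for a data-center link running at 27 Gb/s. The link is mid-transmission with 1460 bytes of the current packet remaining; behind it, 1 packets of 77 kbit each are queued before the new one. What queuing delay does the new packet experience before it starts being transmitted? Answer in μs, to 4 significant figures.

Each queued packet: L/R = 77000/27000000000 = 2.85185 μs.
1 queued → 2.85185 μs.
Plus remaining 11680 bits of current packet: 0.432593 μs.
Queuing delay = 3.284 μs.

3.284 μs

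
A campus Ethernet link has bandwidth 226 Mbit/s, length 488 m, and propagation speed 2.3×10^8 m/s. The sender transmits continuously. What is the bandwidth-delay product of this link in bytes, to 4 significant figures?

59.94 bytes

Propagation delay = 488 / 2.3e+08 = 2.12174e-06 s.
BDP = R × t_prop = 226000000 × 2.12174e-06 = 479.513 bits.
In bytes: 479.513/8 = 59.94 bytes.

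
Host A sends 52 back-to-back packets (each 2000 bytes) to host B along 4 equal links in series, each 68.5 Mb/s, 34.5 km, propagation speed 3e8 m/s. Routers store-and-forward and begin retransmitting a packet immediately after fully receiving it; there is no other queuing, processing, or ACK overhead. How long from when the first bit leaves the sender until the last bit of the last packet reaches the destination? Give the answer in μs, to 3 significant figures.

13300 μs

Per-hop transmission t_tx = L/R = 16000/68500000 = 233.577 μs.
Per-hop propagation t_prop = 34500/300000000 = 115 μs.
Pipeline fill: first packet needs 4·t_tx to clear all hops; remaining 51 packets each add one t_tx.
Total = (4+52-1)·t_tx + 4·t_prop = 55·233.577 + 4·115 = 13300 μs.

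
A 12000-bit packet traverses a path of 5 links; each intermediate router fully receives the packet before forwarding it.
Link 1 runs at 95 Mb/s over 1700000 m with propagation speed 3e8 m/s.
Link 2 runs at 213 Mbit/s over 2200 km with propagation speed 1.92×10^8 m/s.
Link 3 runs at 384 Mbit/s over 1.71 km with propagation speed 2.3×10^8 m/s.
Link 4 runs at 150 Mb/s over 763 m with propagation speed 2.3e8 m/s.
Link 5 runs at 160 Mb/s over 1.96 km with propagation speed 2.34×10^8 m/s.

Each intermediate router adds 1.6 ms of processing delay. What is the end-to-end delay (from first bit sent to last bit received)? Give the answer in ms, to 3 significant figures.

23.9 ms

Transmission delays (L/R per hop): 0.126316, 0.056338, 0.03125, 0.08, 0.075 ms; sum = 0.368904 ms.
Propagation delays (d/s per hop): 5.66667, 11.4583, 0.00743478, 0.00331739, 0.00837607 ms; sum = 17.1441 ms.
Processing at 4 router(s): 4 × 1.6 ms = 6.4 ms.
End-to-end = 23.9 ms.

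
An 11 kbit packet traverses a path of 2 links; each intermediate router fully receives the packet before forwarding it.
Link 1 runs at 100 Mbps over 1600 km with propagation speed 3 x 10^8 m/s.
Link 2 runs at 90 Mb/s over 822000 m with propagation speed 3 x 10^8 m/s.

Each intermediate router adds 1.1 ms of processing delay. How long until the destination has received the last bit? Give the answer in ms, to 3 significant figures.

L = 11000 bits.
Transmission delays (L/R per hop): 0.11, 0.122222 ms; sum = 0.232222 ms.
Propagation delays (d/s per hop): 5.33333, 2.74 ms; sum = 8.07333 ms.
Processing at 1 router(s): 1 × 1.1 ms = 1.1 ms.
End-to-end = 9.41 ms.

9.41 ms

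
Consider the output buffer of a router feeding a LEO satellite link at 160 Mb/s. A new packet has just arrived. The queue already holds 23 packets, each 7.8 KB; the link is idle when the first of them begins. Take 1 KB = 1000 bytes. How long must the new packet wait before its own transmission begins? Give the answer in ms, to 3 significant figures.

Each queued packet: L/R = 62400/160000000 = 0.39 ms.
23 queued → 8.97 ms.
Queuing delay = 8.97 ms.

8.97 ms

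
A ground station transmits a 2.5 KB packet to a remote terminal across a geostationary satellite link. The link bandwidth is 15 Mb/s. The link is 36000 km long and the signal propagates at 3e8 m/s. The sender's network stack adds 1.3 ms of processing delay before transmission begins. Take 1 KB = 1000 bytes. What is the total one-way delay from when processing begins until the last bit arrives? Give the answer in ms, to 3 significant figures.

123 ms

L = 20000 bits.
Transmission delay = L/R = 20000 / 15000000 = 1.33333 ms.
Propagation delay = d/s = 36000000 m / 300000000 m/s = 120 ms.
Plus processing delay 1.3 ms = 1.3 ms.
Total = 123 ms.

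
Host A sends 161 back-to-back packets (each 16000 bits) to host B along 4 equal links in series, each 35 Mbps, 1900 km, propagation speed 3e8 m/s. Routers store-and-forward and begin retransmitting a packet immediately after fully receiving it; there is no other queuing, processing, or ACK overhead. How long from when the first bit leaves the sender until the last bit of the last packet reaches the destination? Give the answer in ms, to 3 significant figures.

Per-hop transmission t_tx = L/R = 16000/35000000 = 0.457143 ms.
Per-hop propagation t_prop = 1900000/300000000 = 6.33333 ms.
Pipeline fill: first packet needs 4·t_tx to clear all hops; remaining 160 packets each add one t_tx.
Total = (4+161-1)·t_tx + 4·t_prop = 164·0.457143 + 4·6.33333 = 100 ms.

100 ms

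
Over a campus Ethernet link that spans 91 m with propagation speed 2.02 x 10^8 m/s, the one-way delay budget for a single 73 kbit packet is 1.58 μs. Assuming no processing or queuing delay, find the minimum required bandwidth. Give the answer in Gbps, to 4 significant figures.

64.63 Gbps

Propagation delay = 91 / 202000000 = 0.450495 μs.
Transmission budget = 1.58 − 0.450495 = 1.1295 μs.
R ≥ L / t_tx = 73000 bits / 1.1295e-06 s = 64.63 Gbps.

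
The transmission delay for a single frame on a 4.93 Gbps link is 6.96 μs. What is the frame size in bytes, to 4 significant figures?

L = R × t_tx = 4930000000 b/s × 6.96e-06 s = 34312.8 bits.
In bytes: 34312.8 / 8 = 4289 bytes.

4289 bytes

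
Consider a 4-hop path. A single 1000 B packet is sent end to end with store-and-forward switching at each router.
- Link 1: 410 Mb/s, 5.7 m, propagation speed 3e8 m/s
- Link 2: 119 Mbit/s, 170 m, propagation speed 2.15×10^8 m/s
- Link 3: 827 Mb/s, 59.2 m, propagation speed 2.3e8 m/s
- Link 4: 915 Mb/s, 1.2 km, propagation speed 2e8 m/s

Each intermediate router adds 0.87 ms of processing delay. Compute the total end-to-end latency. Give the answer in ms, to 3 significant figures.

2.72 ms

L = 1000 × 8 = 8000 bits.
Transmission delays (L/R per hop): 0.0195122, 0.0672269, 0.00967352, 0.00874317 ms; sum = 0.105156 ms.
Propagation delays (d/s per hop): 1.9e-05, 0.000790698, 0.000257391, 0.006 ms; sum = 0.00706709 ms.
Processing at 3 router(s): 3 × 0.87 ms = 2.61 ms.
End-to-end = 2.72 ms.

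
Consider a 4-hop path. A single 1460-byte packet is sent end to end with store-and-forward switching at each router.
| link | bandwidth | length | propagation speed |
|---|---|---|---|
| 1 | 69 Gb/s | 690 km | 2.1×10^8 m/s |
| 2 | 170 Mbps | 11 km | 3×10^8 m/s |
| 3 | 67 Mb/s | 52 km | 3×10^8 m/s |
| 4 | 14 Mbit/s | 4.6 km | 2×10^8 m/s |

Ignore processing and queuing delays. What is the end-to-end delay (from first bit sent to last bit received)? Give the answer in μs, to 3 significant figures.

4600 μs

L = 1460 × 8 = 11680 bits.
Transmission delays (L/R per hop): 0.169275, 68.7059, 174.328, 834.286 μs; sum = 1077.49 μs.
Propagation delays (d/s per hop): 3285.71, 36.6667, 173.333, 23 μs; sum = 3518.71 μs.
End-to-end = 4600 μs.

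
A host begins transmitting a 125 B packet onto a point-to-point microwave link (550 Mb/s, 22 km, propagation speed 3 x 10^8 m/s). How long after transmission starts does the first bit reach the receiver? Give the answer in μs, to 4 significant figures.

First bit experiences only propagation delay: d/s = 22000/300000000 = 73.33 μs.

73.33 μs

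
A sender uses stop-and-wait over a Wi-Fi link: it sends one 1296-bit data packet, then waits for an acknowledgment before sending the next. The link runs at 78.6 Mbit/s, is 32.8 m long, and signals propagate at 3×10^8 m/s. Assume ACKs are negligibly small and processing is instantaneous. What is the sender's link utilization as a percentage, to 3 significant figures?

t_tx = L/R = 1296/78600000 = 1.64885e-05 s.
t_prop = 32.8/300000000 = 1.09333e-07 s; RTT = 2.18667e-07 s.
Cycle = t_tx + RTT = 1.67072e-05 s.
Utilization = t_tx / cycle = 1.64885e-05/1.67072e-05 = 98.7 %.

98.7 %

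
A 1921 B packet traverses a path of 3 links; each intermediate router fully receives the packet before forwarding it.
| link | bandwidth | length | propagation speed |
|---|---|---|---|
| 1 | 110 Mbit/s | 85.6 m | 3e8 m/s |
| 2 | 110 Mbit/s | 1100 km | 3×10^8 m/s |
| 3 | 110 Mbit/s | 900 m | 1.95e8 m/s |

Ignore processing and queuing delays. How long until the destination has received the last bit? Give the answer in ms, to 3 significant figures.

4.09 ms

L = 1921 × 8 = 15368 bits.
Transmission delay per hop = L/R = 15368/110000000 = 0.139709 ms; 3 hops → 0.419127 ms.
Propagation delays (d/s per hop): 0.000285333, 3.66667, 0.00461538 ms; sum = 3.67157 ms.
End-to-end = 4.09 ms.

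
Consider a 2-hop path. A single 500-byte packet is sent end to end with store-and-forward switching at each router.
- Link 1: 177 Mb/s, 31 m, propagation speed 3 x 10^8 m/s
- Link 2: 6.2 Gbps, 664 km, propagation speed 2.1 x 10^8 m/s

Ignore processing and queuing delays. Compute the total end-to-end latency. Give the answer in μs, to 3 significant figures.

3190 μs

L = 500 × 8 = 4000 bits.
Transmission delays (L/R per hop): 22.5989, 0.645161 μs; sum = 23.244 μs.
Propagation delays (d/s per hop): 0.103333, 3161.9 μs; sum = 3162.01 μs.
End-to-end = 3190 μs.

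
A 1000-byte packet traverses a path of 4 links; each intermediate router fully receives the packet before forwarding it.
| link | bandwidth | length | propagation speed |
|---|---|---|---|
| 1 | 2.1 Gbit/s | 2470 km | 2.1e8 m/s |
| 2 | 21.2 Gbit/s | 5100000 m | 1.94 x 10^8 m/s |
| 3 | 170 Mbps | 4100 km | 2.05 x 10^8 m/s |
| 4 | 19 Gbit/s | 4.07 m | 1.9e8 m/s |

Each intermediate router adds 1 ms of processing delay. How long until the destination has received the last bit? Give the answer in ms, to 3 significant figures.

L = 1000 × 8 = 8000 bits.
Transmission delays (L/R per hop): 0.00380952, 0.000377358, 0.0470588, 0.000421053 ms; sum = 0.0516668 ms.
Propagation delays (d/s per hop): 11.7619, 26.2887, 20, 2.14211e-05 ms; sum = 58.0506 ms.
Processing at 3 router(s): 3 × 1 ms = 3 ms.
End-to-end = 61.1 ms.

61.1 ms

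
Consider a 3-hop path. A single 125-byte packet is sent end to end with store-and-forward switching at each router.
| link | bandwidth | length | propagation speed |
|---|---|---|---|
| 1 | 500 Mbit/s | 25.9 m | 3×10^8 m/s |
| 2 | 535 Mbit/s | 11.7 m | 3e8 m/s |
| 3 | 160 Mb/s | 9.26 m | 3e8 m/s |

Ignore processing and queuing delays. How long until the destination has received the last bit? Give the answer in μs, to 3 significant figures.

10.3 μs

L = 125 × 8 = 1000 bits.
Transmission delays (L/R per hop): 2, 1.86916, 6.25 μs; sum = 10.1192 μs.
Propagation delays (d/s per hop): 0.0863333, 0.039, 0.0308667 μs; sum = 0.1562 μs.
End-to-end = 10.3 μs.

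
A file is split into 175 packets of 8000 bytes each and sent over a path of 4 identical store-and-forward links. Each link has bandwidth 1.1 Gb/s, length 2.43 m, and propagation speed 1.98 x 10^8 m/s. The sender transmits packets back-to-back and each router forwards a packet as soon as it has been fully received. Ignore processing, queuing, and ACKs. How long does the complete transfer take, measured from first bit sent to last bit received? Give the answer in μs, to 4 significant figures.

Per-hop transmission t_tx = L/R = 64000/1100000000 = 58.1818 μs.
Per-hop propagation t_prop = 2.43/198000000 = 0.0122727 μs.
Pipeline fill: first packet needs 4·t_tx to clear all hops; remaining 174 packets each add one t_tx.
Total = (4+175-1)·t_tx + 4·t_prop = 178·58.1818 + 4·0.0122727 = 10360 μs.

10360 μs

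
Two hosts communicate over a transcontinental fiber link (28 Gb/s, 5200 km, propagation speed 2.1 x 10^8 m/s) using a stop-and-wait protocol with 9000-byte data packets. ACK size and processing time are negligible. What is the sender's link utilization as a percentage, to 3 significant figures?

0.00519 %

t_tx = L/R = 72000/28000000000 = 2.57143e-06 s.
t_prop = 5200000/210000000 = 0.0247619 s; RTT = 0.0495238 s.
Cycle = t_tx + RTT = 0.0495264 s.
Utilization = t_tx / cycle = 2.57143e-06/0.0495264 = 0.00519 %.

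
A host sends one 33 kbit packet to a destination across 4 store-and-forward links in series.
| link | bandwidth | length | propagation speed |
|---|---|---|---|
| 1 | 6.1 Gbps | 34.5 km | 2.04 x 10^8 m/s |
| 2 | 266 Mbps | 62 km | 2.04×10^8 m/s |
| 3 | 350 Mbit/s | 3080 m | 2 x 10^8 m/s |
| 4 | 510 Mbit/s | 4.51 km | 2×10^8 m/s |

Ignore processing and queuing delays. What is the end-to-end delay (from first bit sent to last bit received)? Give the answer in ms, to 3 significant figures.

L = 33000 bits.
Transmission delays (L/R per hop): 0.00540984, 0.12406, 0.0942857, 0.0647059 ms; sum = 0.288462 ms.
Propagation delays (d/s per hop): 0.169118, 0.303922, 0.0154, 0.02255 ms; sum = 0.510989 ms.
End-to-end = 0.799 ms.

0.799 ms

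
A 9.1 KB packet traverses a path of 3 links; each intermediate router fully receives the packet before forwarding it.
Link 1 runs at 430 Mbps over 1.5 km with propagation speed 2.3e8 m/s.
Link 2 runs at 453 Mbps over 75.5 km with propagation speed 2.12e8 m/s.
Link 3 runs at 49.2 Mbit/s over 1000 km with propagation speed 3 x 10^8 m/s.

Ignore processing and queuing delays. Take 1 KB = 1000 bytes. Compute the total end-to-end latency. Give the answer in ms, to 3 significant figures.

L = 72800 bits.
Transmission delays (L/R per hop): 0.169302, 0.160706, 1.47967 ms; sum = 1.80968 ms.
Propagation delays (d/s per hop): 0.00652174, 0.356132, 3.33333 ms; sum = 3.69599 ms.
End-to-end = 5.51 ms.

5.51 ms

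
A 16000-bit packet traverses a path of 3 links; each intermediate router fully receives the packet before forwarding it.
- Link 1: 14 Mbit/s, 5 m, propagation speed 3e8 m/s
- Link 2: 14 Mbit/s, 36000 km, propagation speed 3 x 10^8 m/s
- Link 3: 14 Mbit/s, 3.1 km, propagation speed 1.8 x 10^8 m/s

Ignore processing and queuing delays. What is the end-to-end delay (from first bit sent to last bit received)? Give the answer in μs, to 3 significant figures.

123000 μs

Transmission delay per hop = L/R = 16000/14000000 = 1142.86 μs; 3 hops → 3428.57 μs.
Propagation delays (d/s per hop): 0.0166667, 120000, 17.2222 μs; sum = 120017 μs.
End-to-end = 123000 μs.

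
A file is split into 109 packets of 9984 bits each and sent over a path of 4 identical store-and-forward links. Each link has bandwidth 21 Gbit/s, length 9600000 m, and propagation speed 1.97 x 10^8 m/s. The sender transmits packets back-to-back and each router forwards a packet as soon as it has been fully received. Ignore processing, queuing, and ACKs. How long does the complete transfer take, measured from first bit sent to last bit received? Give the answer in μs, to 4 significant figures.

Per-hop transmission t_tx = L/R = 9984/21000000000 = 0.475429 μs.
Per-hop propagation t_prop = 9600000/197000000 = 48731 μs.
Pipeline fill: first packet needs 4·t_tx to clear all hops; remaining 108 packets each add one t_tx.
Total = (4+109-1)·t_tx + 4·t_prop = 112·0.475429 + 4·48731 = 195000 μs.

195000 μs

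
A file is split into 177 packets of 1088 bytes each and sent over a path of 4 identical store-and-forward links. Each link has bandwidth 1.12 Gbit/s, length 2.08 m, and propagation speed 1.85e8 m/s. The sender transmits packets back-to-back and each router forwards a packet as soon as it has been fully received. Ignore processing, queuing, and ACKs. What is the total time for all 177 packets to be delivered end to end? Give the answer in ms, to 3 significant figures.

1.40 ms

Per-hop transmission t_tx = L/R = 8704/1120000000 = 0.00777143 ms.
Per-hop propagation t_prop = 2.08/185000000 = 1.12432e-05 ms.
Pipeline fill: first packet needs 4·t_tx to clear all hops; remaining 176 packets each add one t_tx.
Total = (4+177-1)·t_tx + 4·t_prop = 180·0.00777143 + 4·1.12432e-05 = 1.40 ms.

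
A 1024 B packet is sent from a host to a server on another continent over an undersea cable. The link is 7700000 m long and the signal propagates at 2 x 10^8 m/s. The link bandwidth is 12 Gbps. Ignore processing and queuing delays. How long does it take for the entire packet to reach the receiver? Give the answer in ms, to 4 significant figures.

L = 1024 × 8 = 8192 bits.
Transmission delay = L/R = 8192 / 12000000000 = 0.000682667 ms.
Propagation delay = d/s = 7700000 m / 200000000 m/s = 38.5 ms.
Total = 38.50 ms.

38.50 ms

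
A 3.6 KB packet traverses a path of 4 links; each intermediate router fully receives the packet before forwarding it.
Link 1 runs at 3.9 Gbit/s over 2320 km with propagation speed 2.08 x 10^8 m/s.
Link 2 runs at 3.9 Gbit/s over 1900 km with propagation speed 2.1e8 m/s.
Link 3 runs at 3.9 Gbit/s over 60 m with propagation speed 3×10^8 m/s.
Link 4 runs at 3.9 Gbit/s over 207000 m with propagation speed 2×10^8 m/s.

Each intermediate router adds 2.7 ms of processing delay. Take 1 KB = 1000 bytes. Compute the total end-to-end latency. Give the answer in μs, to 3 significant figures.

29400 μs

L = 28800 bits.
Transmission delay per hop = L/R = 28800/3900000000 = 7.38462 μs; 4 hops → 29.5385 μs.
Propagation delays (d/s per hop): 11153.8, 9047.62, 0.2, 1035 μs; sum = 21236.7 μs.
Processing at 3 router(s): 3 × 2.7 ms = 8100 μs.
End-to-end = 29400 μs.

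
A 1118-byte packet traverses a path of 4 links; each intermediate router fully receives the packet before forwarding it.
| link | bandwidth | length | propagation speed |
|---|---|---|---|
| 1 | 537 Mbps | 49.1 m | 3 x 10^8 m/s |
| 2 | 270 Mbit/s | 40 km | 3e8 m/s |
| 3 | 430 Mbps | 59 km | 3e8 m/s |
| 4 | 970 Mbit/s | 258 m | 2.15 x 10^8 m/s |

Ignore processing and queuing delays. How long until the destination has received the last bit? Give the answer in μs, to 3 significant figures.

411 μs

L = 1118 × 8 = 8944 bits.
Transmission delays (L/R per hop): 16.6555, 33.1259, 20.8, 9.22062 μs; sum = 79.802 μs.
Propagation delays (d/s per hop): 0.163667, 133.333, 196.667, 1.2 μs; sum = 331.364 μs.
End-to-end = 411 μs.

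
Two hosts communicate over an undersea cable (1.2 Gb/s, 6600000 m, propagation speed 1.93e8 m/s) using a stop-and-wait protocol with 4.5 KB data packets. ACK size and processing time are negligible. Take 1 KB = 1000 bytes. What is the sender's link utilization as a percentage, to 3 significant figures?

0.0438 %

t_tx = L/R = 36000/1200000000 = 3e-05 s.
t_prop = 6600000/193000000 = 0.0341969 s; RTT = 0.0683938 s.
Cycle = t_tx + RTT = 0.0684238 s.
Utilization = t_tx / cycle = 3e-05/0.0684238 = 0.0438 %.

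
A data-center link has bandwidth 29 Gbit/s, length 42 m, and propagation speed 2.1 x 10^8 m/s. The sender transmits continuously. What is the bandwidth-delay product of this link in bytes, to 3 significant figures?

Propagation delay = 42 / 210000000 = 2e-07 s.
BDP = R × t_prop = 29000000000 × 2e-07 = 5800 bits.
In bytes: 5800/8 = 725 bytes.

725 bytes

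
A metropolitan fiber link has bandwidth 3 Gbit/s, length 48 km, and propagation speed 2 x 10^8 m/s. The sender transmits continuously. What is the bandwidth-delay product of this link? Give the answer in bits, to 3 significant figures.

720000 bits

Propagation delay = 48000 / 200000000 = 0.00024 s.
BDP = R × t_prop = 3000000000 × 0.00024 = 720000 bits.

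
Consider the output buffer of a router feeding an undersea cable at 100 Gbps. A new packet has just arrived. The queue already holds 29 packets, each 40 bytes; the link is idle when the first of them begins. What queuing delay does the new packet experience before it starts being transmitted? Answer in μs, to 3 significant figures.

Each queued packet: L/R = 320/100000000000 = 0.0032 μs.
29 queued → 0.0928 μs.
Queuing delay = 0.0928 μs.

0.0928 μs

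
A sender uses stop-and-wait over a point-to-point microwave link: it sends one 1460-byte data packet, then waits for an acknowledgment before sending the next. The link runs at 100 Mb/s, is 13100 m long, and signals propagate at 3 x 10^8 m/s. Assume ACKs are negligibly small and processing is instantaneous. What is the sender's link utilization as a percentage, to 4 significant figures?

t_tx = L/R = 11680/100000000 = 0.0001168 s.
t_prop = 13100/300000000 = 4.36667e-05 s; RTT = 8.73333e-05 s.
Cycle = t_tx + RTT = 0.000204133 s.
Utilization = t_tx / cycle = 0.0001168/0.000204133 = 57.22 %.

57.22 %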